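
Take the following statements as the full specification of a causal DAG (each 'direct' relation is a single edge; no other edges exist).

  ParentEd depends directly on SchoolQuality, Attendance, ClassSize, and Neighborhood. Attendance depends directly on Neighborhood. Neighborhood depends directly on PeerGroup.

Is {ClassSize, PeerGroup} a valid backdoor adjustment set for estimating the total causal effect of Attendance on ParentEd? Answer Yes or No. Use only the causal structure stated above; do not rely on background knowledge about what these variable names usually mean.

No

Backdoor paths from Attendance to ParentEd (paths whose first edge points into Attendance):
  P1: Attendance <- Neighborhood -> ParentEd
Condition 1 (no descendant of Attendance in the set): holds — descendants of Attendance are {ParentEd}; none are in {ClassSize, PeerGroup}.
Condition 2 (every backdoor path blocked by {ClassSize, PeerGroup}):
  P1: open — no interior node is in the conditioning set.
{ClassSize, PeerGroup} does not satisfy the backdoor criterion.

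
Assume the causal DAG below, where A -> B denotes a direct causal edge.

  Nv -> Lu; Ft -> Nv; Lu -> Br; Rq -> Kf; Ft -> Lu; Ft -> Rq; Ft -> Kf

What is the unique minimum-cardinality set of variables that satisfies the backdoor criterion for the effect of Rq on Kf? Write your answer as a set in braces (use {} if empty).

{Ft}

Variables eligible for adjustment (non-descendants of Rq, excluding Rq and Kf): {Br, Ft, Lu, Nv}.
Backdoor paths from Rq to Kf:
  P1: Rq <- Ft -> Kf
The empty set is not sufficient: P1 (Rq <- Ft -> Kf) has no collider blocking it and no conditioned non-collider, so it is open.
Try {Ft}:
  P1: blocked at fork node Ft ∈ conditioning set.
{Ft} contains no descendant of Rq and blocks every backdoor path.
No other singleton works — e.g. {Nv} leaves P1 open — so {Ft} is the unique smallest valid adjustment set.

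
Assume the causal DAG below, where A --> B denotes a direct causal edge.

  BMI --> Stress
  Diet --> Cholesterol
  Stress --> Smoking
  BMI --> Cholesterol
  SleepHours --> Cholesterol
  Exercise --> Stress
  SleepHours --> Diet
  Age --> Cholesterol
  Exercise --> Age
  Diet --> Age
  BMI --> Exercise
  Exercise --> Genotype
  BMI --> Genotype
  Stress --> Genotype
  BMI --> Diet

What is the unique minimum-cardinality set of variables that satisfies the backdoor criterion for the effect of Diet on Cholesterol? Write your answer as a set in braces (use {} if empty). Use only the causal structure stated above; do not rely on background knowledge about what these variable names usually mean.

{BMI, SleepHours}

Variables eligible for adjustment (non-descendants of Diet, excluding Diet and Cholesterol): {BMI, Exercise, Genotype, SleepHours, Smoking, Stress}.
Backdoor paths from Diet to Cholesterol:
  P1: Diet <- BMI -> Exercise -> Age -> Cholesterol
  P2: Diet <- BMI -> Stress <- Exercise -> Age -> Cholesterol
  P3: Diet <- BMI -> Stress -> Genotype <- Exercise -> Age -> Cholesterol
  P4: Diet <- BMI -> Genotype <- Exercise -> Age -> Cholesterol
  P5: Diet <- BMI -> Genotype <- Stress <- Exercise -> Age -> Cholesterol
  P6: Diet <- BMI -> Cholesterol
  P7: Diet <- SleepHours -> Cholesterol
The empty set is not sufficient: P1 (Diet <- BMI -> Exercise -> Age -> Cholesterol) has no collider blocking it and no conditioned non-collider, so it is open.
Try {BMI, SleepHours}:
  P1: blocked at fork node BMI ∈ conditioning set.
  P2: blocked at fork node BMI ∈ conditioning set.
  P3: blocked at fork node BMI ∈ conditioning set.
  P4: blocked at fork node BMI ∈ conditioning set.
  P5: blocked at fork node BMI ∈ conditioning set.
  P6: blocked at fork node BMI ∈ conditioning set.
  P7: blocked at fork node SleepHours ∈ conditioning set.
{BMI, SleepHours} contains no descendant of Diet and blocks every backdoor path.
Every element of {BMI, SleepHours} is needed (dropping BMI leaves P1 open; dropping SleepHours leaves P7 open), so no proper subset is valid.
Among all size-2 subsets of the eligible variables, only {BMI, SleepHours} blocks every backdoor path, so it is the unique smallest valid adjustment set.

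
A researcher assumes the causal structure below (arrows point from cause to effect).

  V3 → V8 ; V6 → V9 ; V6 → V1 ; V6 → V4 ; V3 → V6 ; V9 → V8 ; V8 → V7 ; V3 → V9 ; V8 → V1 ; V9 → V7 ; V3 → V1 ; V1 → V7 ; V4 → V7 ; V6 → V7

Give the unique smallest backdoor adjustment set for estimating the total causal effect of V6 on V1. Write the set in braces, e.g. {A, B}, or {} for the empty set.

Variables eligible for adjustment (non-descendants of V6, excluding V6 and V1): {V3}.
Backdoor paths from V6 to V1:
  P1: V6 <- V3 -> V9 -> V8 -> V1
  P2: V6 <- V3 -> V9 -> V8 -> V7 <- V1
  P3: V6 <- V3 -> V9 -> V7 <- V8 -> V1
  P4: V6 <- V3 -> V9 -> V7 <- V1
  P5: V6 <- V3 -> V8 <- V9 -> V7 <- V1
  P6: V6 <- V3 -> V8 -> V1
  P7: V6 <- V3 -> V8 -> V7 <- V1
  P8: V6 <- V3 -> V1
The empty set is not sufficient: P1 (V6 <- V3 -> V9 -> V8 -> V1) has no collider blocking it and no conditioned non-collider, so it is open.
Try {V3}:
  P1: blocked at fork node V3 ∈ conditioning set.
  P2: blocked at fork node V3 ∈ conditioning set.
  P3: blocked at fork node V3 ∈ conditioning set.
  P4: blocked at fork node V3 ∈ conditioning set.
  P5: blocked at fork node V3 ∈ conditioning set.
  P6: blocked at fork node V3 ∈ conditioning set.
  P7: blocked at fork node V3 ∈ conditioning set.
  P8: blocked at fork node V3 ∈ conditioning set.
{V3} contains no descendant of V6 and blocks every backdoor path.
{V3} is the unique smallest valid adjustment set.

{V3}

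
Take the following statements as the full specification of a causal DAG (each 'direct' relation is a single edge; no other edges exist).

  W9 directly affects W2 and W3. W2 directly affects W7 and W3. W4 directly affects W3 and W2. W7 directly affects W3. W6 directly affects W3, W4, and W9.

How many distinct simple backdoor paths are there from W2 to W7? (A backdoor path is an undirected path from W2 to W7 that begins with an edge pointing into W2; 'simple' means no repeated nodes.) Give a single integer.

6

A backdoor path from W2 to W7 is any simple undirected path whose first edge points into W2 (i.e. leaves W2 via a parent).
Parents of W2: {W4, W9}.
Enumerating:
  P1: W2 <- W9 <- W6 -> W4 -> W3 <- W7
  P2: W2 <- W9 <- W6 -> W3 <- W7
  P3: W2 <- W9 -> W3 <- W7
  P4: W2 <- W4 <- W6 -> W9 -> W3 <- W7
  P5: W2 <- W4 <- W6 -> W3 <- W7
  P6: W2 <- W4 -> W3 <- W7
That exhausts the simple backdoor paths. Count: 6.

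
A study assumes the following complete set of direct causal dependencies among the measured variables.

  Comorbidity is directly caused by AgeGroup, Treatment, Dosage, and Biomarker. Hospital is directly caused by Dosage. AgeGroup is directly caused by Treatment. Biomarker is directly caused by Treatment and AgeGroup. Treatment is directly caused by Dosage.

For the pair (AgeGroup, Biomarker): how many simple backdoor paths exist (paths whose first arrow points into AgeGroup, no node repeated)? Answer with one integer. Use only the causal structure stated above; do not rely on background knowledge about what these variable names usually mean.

A backdoor path from AgeGroup to Biomarker is any simple undirected path whose first edge points into AgeGroup (i.e. leaves AgeGroup via a parent).
Parents of AgeGroup: {Treatment}.
Enumerating:
  P1: AgeGroup <- Treatment <- Dosage -> Comorbidity <- Biomarker
  P2: AgeGroup <- Treatment -> Biomarker
  P3: AgeGroup <- Treatment -> Comorbidity <- Biomarker
That exhausts the simple backdoor paths. Count: 3.

3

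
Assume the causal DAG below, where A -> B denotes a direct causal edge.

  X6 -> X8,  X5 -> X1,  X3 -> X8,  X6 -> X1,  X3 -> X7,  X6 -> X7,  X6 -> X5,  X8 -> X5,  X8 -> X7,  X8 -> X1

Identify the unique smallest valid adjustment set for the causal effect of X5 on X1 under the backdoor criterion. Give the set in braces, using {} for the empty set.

Variables eligible for adjustment (non-descendants of X5, excluding X5 and X1): {X3, X6, X7, X8}.
Backdoor paths from X5 to X1:
  P1: X5 <- X6 -> X8 -> X1
  P2: X5 <- X6 -> X1
  P3: X5 <- X6 -> X7 <- X3 -> X8 -> X1
  P4: X5 <- X6 -> X7 <- X8 -> X1
  P5: X5 <- X8 <- X3 -> X7 <- X6 -> X1
  P6: X5 <- X8 <- X6 -> X1
  P7: X5 <- X8 -> X1
  P8: X5 <- X8 -> X7 <- X6 -> X1
The empty set is not sufficient: P1 (X5 <- X6 -> X8 -> X1) has no collider blocking it and no conditioned non-collider, so it is open.
Try {X6, X8}:
  P1: blocked at fork node X6 ∈ conditioning set.
  P2: blocked at fork node X6 ∈ conditioning set.
  P3: blocked at fork node X6 ∈ conditioning set.
  P4: blocked at fork node X6 ∈ conditioning set.
  P5: blocked at chain node X8 ∈ conditioning set.
  P6: blocked at chain node X8 ∈ conditioning set.
  P7: blocked at fork node X8 ∈ conditioning set.
  P8: blocked at fork node X8 ∈ conditioning set.
{X6, X8} contains no descendant of X5 and blocks every backdoor path.
Every element of {X6, X8} is needed (dropping X6 leaves P2 open; dropping X8 leaves P7 open), so no proper subset is valid.
Among all size-2 subsets of the eligible variables, only {X6, X8} blocks every backdoor path, so it is the unique smallest valid adjustment set.

{X6, X8}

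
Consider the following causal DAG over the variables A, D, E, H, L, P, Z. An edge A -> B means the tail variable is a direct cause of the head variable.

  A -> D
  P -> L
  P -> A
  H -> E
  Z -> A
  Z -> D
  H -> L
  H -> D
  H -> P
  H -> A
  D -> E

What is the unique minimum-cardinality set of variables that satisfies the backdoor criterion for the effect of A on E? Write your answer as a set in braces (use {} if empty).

{H, Z}

Variables eligible for adjustment (non-descendants of A, excluding A and E): {H, L, P, Z}.
Backdoor paths from A to E:
  P1: A <- Z -> D <- H -> E
  P2: A <- Z -> D -> E
  P3: A <- H -> D -> E
  P4: A <- H -> E
  P5: A <- P <- H -> D -> E
  P6: A <- P <- H -> E
  P7: A <- P -> L <- H -> D -> E
  P8: A <- P -> L <- H -> E
The empty set is not sufficient: P2 (A <- Z -> D -> E) has no collider blocking it and no conditioned non-collider, so it is open.
Try {H, Z}:
  P1: blocked at fork node Z ∈ conditioning set.
  P2: blocked at fork node Z ∈ conditioning set.
  P3: blocked at fork node H ∈ conditioning set.
  P4: blocked at fork node H ∈ conditioning set.
  P5: blocked at fork node H ∈ conditioning set.
  P6: blocked at fork node H ∈ conditioning set.
  P7: blocked at collider L (neither it nor any descendant is in the conditioning set).
  P8: blocked at collider L (neither it nor any descendant is in the conditioning set).
{H, Z} contains no descendant of A and blocks every backdoor path.
Every element of {H, Z} is needed (dropping H leaves P3 open; dropping Z leaves P2 open), so no proper subset is valid.
Among all size-2 subsets of the eligible variables, only {H, Z} blocks every backdoor path, so it is the unique smallest valid adjustment set.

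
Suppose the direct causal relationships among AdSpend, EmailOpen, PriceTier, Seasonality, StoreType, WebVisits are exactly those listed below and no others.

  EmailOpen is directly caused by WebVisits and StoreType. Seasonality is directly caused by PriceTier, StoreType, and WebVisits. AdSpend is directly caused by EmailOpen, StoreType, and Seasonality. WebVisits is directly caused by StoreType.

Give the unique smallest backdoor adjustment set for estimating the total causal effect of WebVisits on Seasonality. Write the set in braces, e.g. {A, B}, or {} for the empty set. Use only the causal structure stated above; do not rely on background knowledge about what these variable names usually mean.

{StoreType}

Variables eligible for adjustment (non-descendants of WebVisits, excluding WebVisits and Seasonality): {PriceTier, StoreType}.
Backdoor paths from WebVisits to Seasonality:
  P1: WebVisits <- StoreType -> EmailOpen -> AdSpend <- Seasonality
  P2: WebVisits <- StoreType -> Seasonality
  P3: WebVisits <- StoreType -> AdSpend <- Seasonality
The empty set is not sufficient: P2 (WebVisits <- StoreType -> Seasonality) has no collider blocking it and no conditioned non-collider, so it is open.
Try {StoreType}:
  P1: blocked at fork node StoreType ∈ conditioning set.
  P2: blocked at fork node StoreType ∈ conditioning set.
  P3: blocked at fork node StoreType ∈ conditioning set.
{StoreType} contains no descendant of WebVisits and blocks every backdoor path.
No other singleton works — e.g. {PriceTier} leaves P2 open — so {StoreType} is the unique smallest valid adjustment set.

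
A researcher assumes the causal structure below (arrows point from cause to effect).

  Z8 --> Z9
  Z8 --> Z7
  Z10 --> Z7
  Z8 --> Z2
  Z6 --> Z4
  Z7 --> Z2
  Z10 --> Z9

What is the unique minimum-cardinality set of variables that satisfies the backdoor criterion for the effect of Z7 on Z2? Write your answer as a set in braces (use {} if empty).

{Z8}

Variables eligible for adjustment (non-descendants of Z7, excluding Z7 and Z2): {Z10, Z4, Z6, Z8, Z9}.
Backdoor paths from Z7 to Z2:
  P1: Z7 <- Z8 -> Z2
  P2: Z7 <- Z10 -> Z9 <- Z8 -> Z2
The empty set is not sufficient: P1 (Z7 <- Z8 -> Z2) has no collider blocking it and no conditioned non-collider, so it is open.
Try {Z8}:
  P1: blocked at fork node Z8 ∈ conditioning set.
  P2: blocked at collider Z9 (neither it nor any descendant is in the conditioning set).
{Z8} contains no descendant of Z7 and blocks every backdoor path.
No other singleton works — e.g. {Z10} leaves P1 open — so {Z8} is the unique smallest valid adjustment set.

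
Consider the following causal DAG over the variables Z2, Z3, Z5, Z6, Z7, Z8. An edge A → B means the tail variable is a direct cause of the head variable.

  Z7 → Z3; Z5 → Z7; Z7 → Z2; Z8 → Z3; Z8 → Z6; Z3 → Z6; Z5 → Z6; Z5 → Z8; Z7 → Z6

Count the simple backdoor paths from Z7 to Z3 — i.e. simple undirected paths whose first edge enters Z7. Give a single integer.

4

A backdoor path from Z7 to Z3 is any simple undirected path whose first edge points into Z7 (i.e. leaves Z7 via a parent).
Parents of Z7: {Z5}.
Enumerating:
  P1: Z7 <- Z5 -> Z8 -> Z3
  P2: Z7 <- Z5 -> Z8 -> Z6 <- Z3
  P3: Z7 <- Z5 -> Z6 <- Z8 -> Z3
  P4: Z7 <- Z5 -> Z6 <- Z3
That exhausts the simple backdoor paths. Count: 4.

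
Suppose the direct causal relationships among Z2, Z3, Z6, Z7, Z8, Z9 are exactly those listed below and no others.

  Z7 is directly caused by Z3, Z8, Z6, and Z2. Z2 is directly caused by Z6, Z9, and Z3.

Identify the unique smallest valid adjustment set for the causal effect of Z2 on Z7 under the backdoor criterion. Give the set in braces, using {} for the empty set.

Variables eligible for adjustment (non-descendants of Z2, excluding Z2 and Z7): {Z3, Z6, Z8, Z9}.
Backdoor paths from Z2 to Z7:
  P1: Z2 <- Z3 -> Z7
  P2: Z2 <- Z6 -> Z7
The empty set is not sufficient: P1 (Z2 <- Z3 -> Z7) has no collider blocking it and no conditioned non-collider, so it is open.
Try {Z3, Z6}:
  P1: blocked at fork node Z3 ∈ conditioning set.
  P2: blocked at fork node Z6 ∈ conditioning set.
{Z3, Z6} contains no descendant of Z2 and blocks every backdoor path.
Every element of {Z3, Z6} is needed (dropping Z3 leaves P1 open; dropping Z6 leaves P2 open), so no proper subset is valid.
Among all size-2 subsets of the eligible variables, only {Z3, Z6} blocks every backdoor path, so it is the unique smallest valid adjustment set.

{Z3, Z6}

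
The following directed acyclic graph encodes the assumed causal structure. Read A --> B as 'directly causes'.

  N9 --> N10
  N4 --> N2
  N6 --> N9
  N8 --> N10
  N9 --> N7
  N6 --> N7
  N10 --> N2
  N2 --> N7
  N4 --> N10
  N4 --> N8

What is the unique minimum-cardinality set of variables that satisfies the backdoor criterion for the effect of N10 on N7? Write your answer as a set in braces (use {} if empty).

Variables eligible for adjustment (non-descendants of N10, excluding N10 and N7): {N4, N6, N8, N9}.
Backdoor paths from N10 to N7:
  P1: N10 <- N4 -> N2 -> N7
  P2: N10 <- N8 <- N4 -> N2 -> N7
  P3: N10 <- N9 <- N6 -> N7
  P4: N10 <- N9 -> N7
The empty set is not sufficient: P1 (N10 <- N4 -> N2 -> N7) has no collider blocking it and no conditioned non-collider, so it is open.
Try {N4, N9}:
  P1: blocked at fork node N4 ∈ conditioning set.
  P2: blocked at fork node N4 ∈ conditioning set.
  P3: blocked at chain node N9 ∈ conditioning set.
  P4: blocked at fork node N9 ∈ conditioning set.
{N4, N9} contains no descendant of N10 and blocks every backdoor path.
Every element of {N4, N9} is needed (dropping N4 leaves P1 open; dropping N9 leaves P3 open), so no proper subset is valid.
Among all size-2 subsets of the eligible variables, only {N4, N9} blocks every backdoor path, so it is the unique smallest valid adjustment set.

{N4, N9}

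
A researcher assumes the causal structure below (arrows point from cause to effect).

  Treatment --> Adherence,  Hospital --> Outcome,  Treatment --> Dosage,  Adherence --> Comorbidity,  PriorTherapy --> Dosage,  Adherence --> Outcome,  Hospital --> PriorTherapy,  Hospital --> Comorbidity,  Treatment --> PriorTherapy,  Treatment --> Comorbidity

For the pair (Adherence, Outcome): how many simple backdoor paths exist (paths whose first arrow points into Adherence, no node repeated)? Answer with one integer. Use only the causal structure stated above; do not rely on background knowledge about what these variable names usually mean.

3

A backdoor path from Adherence to Outcome is any simple undirected path whose first edge points into Adherence (i.e. leaves Adherence via a parent).
Parents of Adherence: {Treatment}.
Enumerating:
  P1: Adherence <- Treatment -> Comorbidity <- Hospital -> Outcome
  P2: Adherence <- Treatment -> PriorTherapy <- Hospital -> Outcome
  P3: Adherence <- Treatment -> Dosage <- PriorTherapy <- Hospital -> Outcome
That exhausts the simple backdoor paths. Count: 3.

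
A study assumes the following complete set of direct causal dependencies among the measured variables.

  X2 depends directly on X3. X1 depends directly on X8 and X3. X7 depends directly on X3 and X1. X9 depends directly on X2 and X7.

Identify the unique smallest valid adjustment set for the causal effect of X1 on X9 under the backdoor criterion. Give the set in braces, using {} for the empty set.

{X3}

Variables eligible for adjustment (non-descendants of X1, excluding X1 and X9): {X2, X3, X8}.
Backdoor paths from X1 to X9:
  P1: X1 <- X3 -> X2 -> X9
  P2: X1 <- X3 -> X7 -> X9
The empty set is not sufficient: P1 (X1 <- X3 -> X2 -> X9) has no collider blocking it and no conditioned non-collider, so it is open.
Try {X3}:
  P1: blocked at fork node X3 ∈ conditioning set.
  P2: blocked at fork node X3 ∈ conditioning set.
{X3} contains no descendant of X1 and blocks every backdoor path.
No other singleton works — e.g. {X8} leaves P1 open — so {X3} is the unique smallest valid adjustment set.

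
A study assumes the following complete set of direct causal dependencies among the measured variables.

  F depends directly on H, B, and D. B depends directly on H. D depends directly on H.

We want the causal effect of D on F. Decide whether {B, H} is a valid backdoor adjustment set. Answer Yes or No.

Yes

Backdoor paths from D to F (paths whose first edge points into D):
  P1: D <- H -> B -> F
  P2: D <- H -> F
Condition 1 (no descendant of D in the set): holds — descendants of D are {F}; none are in {B, H}.
Condition 2 (every backdoor path blocked by {B, H}):
  P1: blocked at fork node H ∈ conditioning set.
  P2: blocked at fork node H ∈ conditioning set.
{B, H} satisfies the backdoor criterion.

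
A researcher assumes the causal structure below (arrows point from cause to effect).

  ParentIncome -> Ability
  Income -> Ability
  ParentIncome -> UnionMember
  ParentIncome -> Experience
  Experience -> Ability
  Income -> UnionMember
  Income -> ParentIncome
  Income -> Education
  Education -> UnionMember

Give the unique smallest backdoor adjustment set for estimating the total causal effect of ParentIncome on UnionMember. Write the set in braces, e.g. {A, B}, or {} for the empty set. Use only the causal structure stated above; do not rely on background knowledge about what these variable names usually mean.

{Income}

Variables eligible for adjustment (non-descendants of ParentIncome, excluding ParentIncome and UnionMember): {Education, Income}.
Backdoor paths from ParentIncome to UnionMember:
  P1: ParentIncome <- Income -> Education -> UnionMember
  P2: ParentIncome <- Income -> UnionMember
The empty set is not sufficient: P1 (ParentIncome <- Income -> Education -> UnionMember) has no collider blocking it and no conditioned non-collider, so it is open.
Try {Income}:
  P1: blocked at fork node Income ∈ conditioning set.
  P2: blocked at fork node Income ∈ conditioning set.
{Income} contains no descendant of ParentIncome and blocks every backdoor path.
No other singleton works — e.g. {Education} leaves P2 open — so {Income} is the unique smallest valid adjustment set.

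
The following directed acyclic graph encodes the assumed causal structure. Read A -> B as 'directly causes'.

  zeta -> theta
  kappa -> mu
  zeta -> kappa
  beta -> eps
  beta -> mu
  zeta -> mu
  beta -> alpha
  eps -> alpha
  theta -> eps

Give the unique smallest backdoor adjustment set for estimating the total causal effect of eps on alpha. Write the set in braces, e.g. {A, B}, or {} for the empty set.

{beta}

Variables eligible for adjustment (non-descendants of eps, excluding eps and alpha): {beta, kappa, mu, theta, zeta}.
Backdoor paths from eps to alpha:
  P1: eps <- beta -> alpha
  P2: eps <- theta <- zeta -> kappa -> mu <- beta -> alpha
  P3: eps <- theta <- zeta -> mu <- beta -> alpha
The empty set is not sufficient: P1 (eps <- beta -> alpha) has no collider blocking it and no conditioned non-collider, so it is open.
Try {beta}:
  P1: blocked at fork node beta ∈ conditioning set.
  P2: blocked at collider mu (neither it nor any descendant is in the conditioning set).
  P3: blocked at collider mu (neither it nor any descendant is in the conditioning set).
{beta} contains no descendant of eps and blocks every backdoor path.
No other singleton works — e.g. {zeta} leaves P1 open — so {beta} is the unique smallest valid adjustment set.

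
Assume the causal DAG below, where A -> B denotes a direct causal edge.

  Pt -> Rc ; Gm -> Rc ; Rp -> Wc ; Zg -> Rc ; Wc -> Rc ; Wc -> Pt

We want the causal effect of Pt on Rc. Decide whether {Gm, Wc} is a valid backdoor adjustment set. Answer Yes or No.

Yes

Backdoor paths from Pt to Rc (paths whose first edge points into Pt):
  P1: Pt <- Wc -> Rc
Condition 1 (no descendant of Pt in the set): holds — descendants of Pt are {Rc}; none are in {Gm, Wc}.
Condition 2 (every backdoor path blocked by {Gm, Wc}):
  P1: blocked at fork node Wc ∈ conditioning set.
{Gm, Wc} satisfies the backdoor criterion.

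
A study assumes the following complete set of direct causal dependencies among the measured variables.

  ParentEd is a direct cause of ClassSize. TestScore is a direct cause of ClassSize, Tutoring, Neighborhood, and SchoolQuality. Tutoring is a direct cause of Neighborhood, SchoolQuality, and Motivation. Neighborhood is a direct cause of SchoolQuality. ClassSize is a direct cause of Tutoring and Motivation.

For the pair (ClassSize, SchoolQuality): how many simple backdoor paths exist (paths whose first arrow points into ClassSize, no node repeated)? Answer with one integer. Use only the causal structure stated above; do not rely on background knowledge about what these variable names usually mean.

5

A backdoor path from ClassSize to SchoolQuality is any simple undirected path whose first edge points into ClassSize (i.e. leaves ClassSize via a parent).
Parents of ClassSize: {ParentEd, TestScore}.
Enumerating:
  P1: ClassSize <- TestScore -> Tutoring -> Neighborhood -> SchoolQuality
  P2: ClassSize <- TestScore -> Tutoring -> SchoolQuality
  P3: ClassSize <- TestScore -> Neighborhood <- Tutoring -> SchoolQuality
  P4: ClassSize <- TestScore -> Neighborhood -> SchoolQuality
  P5: ClassSize <- TestScore -> SchoolQuality
That exhausts the simple backdoor paths. Count: 5.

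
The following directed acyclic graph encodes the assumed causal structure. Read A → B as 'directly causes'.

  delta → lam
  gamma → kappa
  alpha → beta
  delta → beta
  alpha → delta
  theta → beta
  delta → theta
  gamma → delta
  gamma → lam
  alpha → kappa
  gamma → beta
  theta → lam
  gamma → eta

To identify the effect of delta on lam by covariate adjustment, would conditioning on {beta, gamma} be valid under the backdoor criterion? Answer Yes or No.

Backdoor paths from delta to lam (paths whose first edge points into delta):
  P1: delta <- alpha -> kappa <- gamma -> lam
  P2: delta <- alpha -> kappa <- gamma -> beta <- theta -> lam
  P3: delta <- alpha -> beta <- gamma -> lam
  P4: delta <- alpha -> beta <- theta -> lam
  P5: delta <- gamma -> kappa <- alpha -> beta <- theta -> lam
  P6: delta <- gamma -> lam
  P7: delta <- gamma -> beta <- theta -> lam
Condition 1 (no descendant of delta in the set): FAILS — beta is a descendant of delta.
Condition 2 (every backdoor path blocked by {beta, gamma}):
  P1: blocked at collider kappa (neither it nor any descendant is in the conditioning set).
  P2: blocked at collider kappa (neither it nor any descendant is in the conditioning set).
  P3: blocked at fork node gamma ∈ conditioning set.
  P4: open — collider(s) beta are conditioned on (or have a conditioned descendant) and no non-collider on the path is in the set.
  P5: blocked at fork node gamma ∈ conditioning set.
  P6: blocked at fork node gamma ∈ conditioning set.
  P7: blocked at fork node gamma ∈ conditioning set.
{beta, gamma} does not satisfy the backdoor criterion.

No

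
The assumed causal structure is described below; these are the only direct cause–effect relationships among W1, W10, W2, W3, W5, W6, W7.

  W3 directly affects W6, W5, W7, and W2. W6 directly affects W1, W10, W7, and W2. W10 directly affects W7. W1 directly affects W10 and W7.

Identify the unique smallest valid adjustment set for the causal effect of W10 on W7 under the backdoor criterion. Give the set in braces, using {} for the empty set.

Variables eligible for adjustment (non-descendants of W10, excluding W10 and W7): {W1, W2, W3, W5, W6}.
Backdoor paths from W10 to W7:
  P1: W10 <- W6 <- W3 -> W7
  P2: W10 <- W6 -> W1 -> W7
  P3: W10 <- W6 -> W7
  P4: W10 <- W6 -> W2 <- W3 -> W7
  P5: W10 <- W1 <- W6 <- W3 -> W7
  P6: W10 <- W1 <- W6 -> W7
  P7: W10 <- W1 <- W6 -> W2 <- W3 -> W7
  P8: W10 <- W1 -> W7
The empty set is not sufficient: P1 (W10 <- W6 <- W3 -> W7) has no collider blocking it and no conditioned non-collider, so it is open.
Try {W1, W6}:
  P1: blocked at chain node W6 ∈ conditioning set.
  P2: blocked at fork node W6 ∈ conditioning set.
  P3: blocked at fork node W6 ∈ conditioning set.
  P4: blocked at fork node W6 ∈ conditioning set.
  P5: blocked at chain node W1 ∈ conditioning set.
  P6: blocked at chain node W1 ∈ conditioning set.
  P7: blocked at chain node W1 ∈ conditioning set.
  P8: blocked at fork node W1 ∈ conditioning set.
{W1, W6} contains no descendant of W10 and blocks every backdoor path.
Every element of {W1, W6} is needed (dropping W1 leaves P8 open; dropping W6 leaves P1 open), so no proper subset is valid.
Among all size-2 subsets of the eligible variables, only {W1, W6} blocks every backdoor path, so it is the unique smallest valid adjustment set.

{W1, W6}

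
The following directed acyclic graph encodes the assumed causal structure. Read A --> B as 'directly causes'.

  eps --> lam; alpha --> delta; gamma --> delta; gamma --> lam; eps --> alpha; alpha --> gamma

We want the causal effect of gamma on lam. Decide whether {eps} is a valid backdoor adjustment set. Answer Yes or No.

Yes

Backdoor paths from gamma to lam (paths whose first edge points into gamma):
  P1: gamma <- alpha <- eps -> lam
Condition 1 (no descendant of gamma in the set): holds — descendants of gamma are {delta, lam}; none are in {eps}.
Condition 2 (every backdoor path blocked by {eps}):
  P1: blocked at fork node eps ∈ conditioning set.
{eps} satisfies the backdoor criterion.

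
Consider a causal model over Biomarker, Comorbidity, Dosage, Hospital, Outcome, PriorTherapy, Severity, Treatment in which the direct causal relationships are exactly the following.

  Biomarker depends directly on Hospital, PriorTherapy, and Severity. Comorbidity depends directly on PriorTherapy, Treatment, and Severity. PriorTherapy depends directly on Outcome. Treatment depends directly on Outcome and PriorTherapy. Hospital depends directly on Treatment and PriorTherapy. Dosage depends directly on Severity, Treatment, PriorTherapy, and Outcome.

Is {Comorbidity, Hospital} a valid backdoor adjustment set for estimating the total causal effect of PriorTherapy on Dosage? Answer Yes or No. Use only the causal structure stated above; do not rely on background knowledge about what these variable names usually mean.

No

Backdoor paths from PriorTherapy to Dosage (paths whose first edge points into PriorTherapy):
  P1: PriorTherapy <- Outcome -> Treatment -> Hospital -> Biomarker <- Severity -> Dosage
  P2: PriorTherapy <- Outcome -> Treatment -> Dosage
  P3: PriorTherapy <- Outcome -> Treatment -> Comorbidity <- Severity -> Dosage
  P4: PriorTherapy <- Outcome -> Dosage
Condition 1 (no descendant of PriorTherapy in the set): FAILS — Comorbidity and Hospital are descendants of PriorTherapy.
Condition 2 (every backdoor path blocked by {Comorbidity, Hospital}):
  P1: blocked at chain node Hospital ∈ conditioning set.
  P2: open — no interior node is in the conditioning set.
  P3: open — collider(s) Comorbidity are conditioned on (or have a conditioned descendant) and no non-collider on the path is in the set.
  P4: open — no interior node is in the conditioning set.
{Comorbidity, Hospital} does not satisfy the backdoor criterion.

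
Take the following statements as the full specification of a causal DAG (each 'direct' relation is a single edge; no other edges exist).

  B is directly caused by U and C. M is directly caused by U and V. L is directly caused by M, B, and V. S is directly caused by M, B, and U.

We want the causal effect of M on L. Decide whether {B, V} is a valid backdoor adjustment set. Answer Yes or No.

Yes

Backdoor paths from M to L (paths whose first edge points into M):
  P1: M <- V -> L
  P2: M <- U -> B -> L
  P3: M <- U -> S <- B -> L
Condition 1 (no descendant of M in the set): holds — descendants of M are {L, S}; none are in {B, V}.
Condition 2 (every backdoor path blocked by {B, V}):
  P1: blocked at fork node V ∈ conditioning set.
  P2: blocked at chain node B ∈ conditioning set.
  P3: blocked at collider S (neither it nor any descendant is in the conditioning set).
{B, V} satisfies the backdoor criterion.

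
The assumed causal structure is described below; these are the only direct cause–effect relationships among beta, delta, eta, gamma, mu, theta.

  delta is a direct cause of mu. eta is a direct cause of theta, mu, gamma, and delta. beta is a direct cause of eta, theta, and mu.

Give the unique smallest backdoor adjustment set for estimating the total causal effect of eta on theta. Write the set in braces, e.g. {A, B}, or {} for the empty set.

Variables eligible for adjustment (non-descendants of eta, excluding eta and theta): {beta}.
Backdoor paths from eta to theta:
  P1: eta <- beta -> theta
The empty set is not sufficient: P1 (eta <- beta -> theta) has no collider blocking it and no conditioned non-collider, so it is open.
Try {beta}:
  P1: blocked at fork node beta ∈ conditioning set.
{beta} contains no descendant of eta and blocks every backdoor path.
{beta} is the unique smallest valid adjustment set.

{beta}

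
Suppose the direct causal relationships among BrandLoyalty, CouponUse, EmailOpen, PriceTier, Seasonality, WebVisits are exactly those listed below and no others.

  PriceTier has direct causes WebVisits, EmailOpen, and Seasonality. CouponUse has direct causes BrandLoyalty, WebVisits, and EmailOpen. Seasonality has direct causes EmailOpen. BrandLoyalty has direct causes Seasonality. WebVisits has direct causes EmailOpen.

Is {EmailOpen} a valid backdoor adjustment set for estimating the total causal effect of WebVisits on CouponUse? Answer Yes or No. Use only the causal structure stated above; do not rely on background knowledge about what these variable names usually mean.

Backdoor paths from WebVisits to CouponUse (paths whose first edge points into WebVisits):
  P1: WebVisits <- EmailOpen -> Seasonality -> BrandLoyalty -> CouponUse
  P2: WebVisits <- EmailOpen -> PriceTier <- Seasonality -> BrandLoyalty -> CouponUse
  P3: WebVisits <- EmailOpen -> CouponUse
Condition 1 (no descendant of WebVisits in the set): holds — descendants of WebVisits are {CouponUse, PriceTier}; none are in {EmailOpen}.
Condition 2 (every backdoor path blocked by {EmailOpen}):
  P1: blocked at fork node EmailOpen ∈ conditioning set.
  P2: blocked at fork node EmailOpen ∈ conditioning set.
  P3: blocked at fork node EmailOpen ∈ conditioning set.
{EmailOpen} satisfies the backdoor criterion.

Yes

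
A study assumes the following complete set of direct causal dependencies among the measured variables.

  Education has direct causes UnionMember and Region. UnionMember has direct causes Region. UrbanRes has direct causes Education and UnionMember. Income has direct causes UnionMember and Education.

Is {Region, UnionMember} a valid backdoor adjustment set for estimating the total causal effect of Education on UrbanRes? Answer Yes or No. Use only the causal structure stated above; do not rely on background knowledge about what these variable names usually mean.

Yes

Backdoor paths from Education to UrbanRes (paths whose first edge points into Education):
  P1: Education <- Region -> UnionMember -> UrbanRes
  P2: Education <- UnionMember -> UrbanRes
Condition 1 (no descendant of Education in the set): holds — descendants of Education are {Income, UrbanRes}; none are in {Region, UnionMember}.
Condition 2 (every backdoor path blocked by {Region, UnionMember}):
  P1: blocked at fork node Region ∈ conditioning set.
  P2: blocked at fork node UnionMember ∈ conditioning set.
{Region, UnionMember} satisfies the backdoor criterion.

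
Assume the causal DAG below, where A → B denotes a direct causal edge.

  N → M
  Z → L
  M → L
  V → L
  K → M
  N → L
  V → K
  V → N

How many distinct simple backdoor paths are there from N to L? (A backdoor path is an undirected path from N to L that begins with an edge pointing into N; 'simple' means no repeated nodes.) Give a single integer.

2

A backdoor path from N to L is any simple undirected path whose first edge points into N (i.e. leaves N via a parent).
Parents of N: {V}.
Enumerating:
  P1: N <- V -> K -> M -> L
  P2: N <- V -> L
That exhausts the simple backdoor paths. Count: 2.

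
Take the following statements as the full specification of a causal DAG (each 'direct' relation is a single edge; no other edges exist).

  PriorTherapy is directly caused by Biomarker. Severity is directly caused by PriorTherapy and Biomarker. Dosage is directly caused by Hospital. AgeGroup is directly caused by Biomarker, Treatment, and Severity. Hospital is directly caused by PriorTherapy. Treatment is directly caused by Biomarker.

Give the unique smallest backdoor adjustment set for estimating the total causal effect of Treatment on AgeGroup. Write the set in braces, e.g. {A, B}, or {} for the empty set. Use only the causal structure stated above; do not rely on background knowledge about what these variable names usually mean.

{Biomarker}

Variables eligible for adjustment (non-descendants of Treatment, excluding Treatment and AgeGroup): {Biomarker, Dosage, Hospital, PriorTherapy, Severity}.
Backdoor paths from Treatment to AgeGroup:
  P1: Treatment <- Biomarker -> PriorTherapy -> Severity -> AgeGroup
  P2: Treatment <- Biomarker -> Severity -> AgeGroup
  P3: Treatment <- Biomarker -> AgeGroup
The empty set is not sufficient: P1 (Treatment <- Biomarker -> PriorTherapy -> Severity -> AgeGroup) has no collider blocking it and no conditioned non-collider, so it is open.
Try {Biomarker}:
  P1: blocked at fork node Biomarker ∈ conditioning set.
  P2: blocked at fork node Biomarker ∈ conditioning set.
  P3: blocked at fork node Biomarker ∈ conditioning set.
{Biomarker} contains no descendant of Treatment and blocks every backdoor path.
No other singleton works — e.g. {PriorTherapy} leaves P2 open — so {Biomarker} is the unique smallest valid adjustment set.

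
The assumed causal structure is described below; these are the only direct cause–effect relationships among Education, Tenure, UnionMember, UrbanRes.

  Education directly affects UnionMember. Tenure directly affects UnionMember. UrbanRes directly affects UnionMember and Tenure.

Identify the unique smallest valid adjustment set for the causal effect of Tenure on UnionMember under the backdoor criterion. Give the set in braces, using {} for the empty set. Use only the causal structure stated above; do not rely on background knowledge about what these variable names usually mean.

{UrbanRes}

Variables eligible for adjustment (non-descendants of Tenure, excluding Tenure and UnionMember): {Education, UrbanRes}.
Backdoor paths from Tenure to UnionMember:
  P1: Tenure <- UrbanRes -> UnionMember
The empty set is not sufficient: P1 (Tenure <- UrbanRes -> UnionMember) has no collider blocking it and no conditioned non-collider, so it is open.
Try {UrbanRes}:
  P1: blocked at fork node UrbanRes ∈ conditioning set.
{UrbanRes} contains no descendant of Tenure and blocks every backdoor path.
No other singleton works — e.g. {Education} leaves P1 open — so {UrbanRes} is the unique smallest valid adjustment set.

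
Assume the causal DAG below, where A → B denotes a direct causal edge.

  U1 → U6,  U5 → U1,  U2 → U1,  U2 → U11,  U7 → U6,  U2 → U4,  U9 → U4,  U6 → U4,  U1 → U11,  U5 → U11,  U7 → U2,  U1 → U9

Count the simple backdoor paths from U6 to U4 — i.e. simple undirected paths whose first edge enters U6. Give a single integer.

8

A backdoor path from U6 to U4 is any simple undirected path whose first edge points into U6 (i.e. leaves U6 via a parent).
Parents of U6: {U1, U7}.
Enumerating:
  P1: U6 <- U7 -> U2 -> U1 -> U9 -> U4
  P2: U6 <- U7 -> U2 -> U4
  P3: U6 <- U7 -> U2 -> U11 <- U5 -> U1 -> U9 -> U4
  P4: U6 <- U7 -> U2 -> U11 <- U1 -> U9 -> U4
  P5: U6 <- U1 <- U5 -> U11 <- U2 -> U4
  P6: U6 <- U1 <- U2 -> U4
  P7: U6 <- U1 -> U9 -> U4
  P8: U6 <- U1 -> U11 <- U2 -> U4
That exhausts the simple backdoor paths. Count: 8.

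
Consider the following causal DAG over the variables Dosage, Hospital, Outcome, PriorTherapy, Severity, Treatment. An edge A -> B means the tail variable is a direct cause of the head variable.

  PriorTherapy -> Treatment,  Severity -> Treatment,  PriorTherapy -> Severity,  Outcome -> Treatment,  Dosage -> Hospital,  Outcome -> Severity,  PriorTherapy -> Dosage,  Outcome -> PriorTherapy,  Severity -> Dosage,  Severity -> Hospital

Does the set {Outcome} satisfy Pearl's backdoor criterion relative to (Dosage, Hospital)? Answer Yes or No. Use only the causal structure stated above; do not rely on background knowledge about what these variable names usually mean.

No

Backdoor paths from Dosage to Hospital (paths whose first edge points into Dosage):
  P1: Dosage <- PriorTherapy <- Outcome -> Severity -> Hospital
  P2: Dosage <- PriorTherapy <- Outcome -> Treatment <- Severity -> Hospital
  P3: Dosage <- PriorTherapy -> Severity -> Hospital
  P4: Dosage <- PriorTherapy -> Treatment <- Outcome -> Severity -> Hospital
  P5: Dosage <- PriorTherapy -> Treatment <- Severity -> Hospital
  P6: Dosage <- Severity -> Hospital
Condition 1 (no descendant of Dosage in the set): holds — descendants of Dosage are {Hospital}; none are in {Outcome}.
Condition 2 (every backdoor path blocked by {Outcome}):
  P1: blocked at fork node Outcome ∈ conditioning set.
  P2: blocked at fork node Outcome ∈ conditioning set.
  P3: open — no interior node is in the conditioning set.
  P4: blocked at collider Treatment (neither it nor any descendant is in the conditioning set).
  P5: blocked at collider Treatment (neither it nor any descendant is in the conditioning set).
  P6: open — no interior node is in the conditioning set.
{Outcome} does not satisfy the backdoor criterion.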